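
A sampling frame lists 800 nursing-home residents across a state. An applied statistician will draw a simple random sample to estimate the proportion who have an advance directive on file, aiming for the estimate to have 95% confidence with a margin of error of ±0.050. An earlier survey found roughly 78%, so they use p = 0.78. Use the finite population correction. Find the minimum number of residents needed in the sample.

For 95% confidence, z = 1.960.
Unadjusted: n₀ = 1.960² × 0.78 × 0.22 / 0.050² ≈ 263.69, so n₀ = 264.
Finite population correction with N = 800: n = n₀ / (1 + (n₀−1)/N) = 264 / (1 + 263/800) = 264 / 1.3287 ≈ 198.68.
Rounding up, n = 199.

199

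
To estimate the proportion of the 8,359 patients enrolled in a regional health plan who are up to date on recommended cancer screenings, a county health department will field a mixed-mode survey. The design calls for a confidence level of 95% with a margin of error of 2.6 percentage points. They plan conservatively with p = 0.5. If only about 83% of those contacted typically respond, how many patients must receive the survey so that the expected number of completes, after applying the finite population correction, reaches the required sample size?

For 95% confidence, z = 1.960.
Completed interviews needed (unadjusted): n₀ = 1.960² × 0.2500 / 0.026² ≈ 1420.71 → 1421.
FPC for N = 8,359: n = 1421 / (1 + 1420/8359) = 1421 / 1.1699 ≈ 1214.66 → 1215.
At an 83% response rate, contacts needed = 1215 / 0.83 ≈ 1463.86 → 1464.

1464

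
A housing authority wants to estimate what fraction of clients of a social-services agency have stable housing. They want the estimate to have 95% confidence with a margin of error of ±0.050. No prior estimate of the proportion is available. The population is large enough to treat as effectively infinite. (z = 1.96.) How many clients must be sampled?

385

With no prior estimate, use p = 0.5, giving p(1−p) = 0.25.
n = z²·p(1−p)/E² = 1.96² × 0.2500 / 0.050² = 3.8416 × 0.2500 / 0.002500 ≈ 384.16.
Rounding up gives n = 385.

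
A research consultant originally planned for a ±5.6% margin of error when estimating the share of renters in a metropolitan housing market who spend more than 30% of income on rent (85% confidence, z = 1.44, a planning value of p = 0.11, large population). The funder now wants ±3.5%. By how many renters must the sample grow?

101

At ±5.6%: n = 1.44² × 0.0979 / 0.056² ≈ 64.73 → 65.
At ±3.5%: n = 1.44² × 0.0979 / 0.035² ≈ 165.72 → 166.
Additional respondents: 166 − 65 = 101.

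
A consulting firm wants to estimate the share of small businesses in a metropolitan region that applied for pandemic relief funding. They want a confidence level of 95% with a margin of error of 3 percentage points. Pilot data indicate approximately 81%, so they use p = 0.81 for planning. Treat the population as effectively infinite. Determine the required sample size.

657

For 95% confidence, z = 1.96.
With p = 0.81, p(1−p) = 0.1539.
n = z²·p(1−p)/E² = 1.96² × 0.1539 / 0.030² = 3.8416 × 0.1539 / 0.000900 ≈ 656.91.
Rounding up gives n = 657.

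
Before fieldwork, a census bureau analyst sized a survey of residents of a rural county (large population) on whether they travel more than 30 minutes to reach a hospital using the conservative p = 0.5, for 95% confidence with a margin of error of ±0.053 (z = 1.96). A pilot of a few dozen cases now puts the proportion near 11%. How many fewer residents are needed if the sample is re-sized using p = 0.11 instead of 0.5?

Conservative (p = 0.5): n = 1.96² × 0.25 / 0.053² ≈ 341.90 → 342.
Using p = 0.11: p(1−p) = 0.0979, so n = 1.96² × 0.0979 / 0.053² ≈ 133.89 → 134.
Reduction: 342 − 134 = 208.

208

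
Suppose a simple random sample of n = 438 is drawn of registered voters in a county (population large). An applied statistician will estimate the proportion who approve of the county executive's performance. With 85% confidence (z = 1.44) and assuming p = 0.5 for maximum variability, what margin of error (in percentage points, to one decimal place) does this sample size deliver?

3.4

SE(p̂) = √[p(1−p)/n] = √[0.2500/438] = 0.02389.
E = z × SE = 1.44 × 0.02389 = 0.03440, or 3.4 percentage points.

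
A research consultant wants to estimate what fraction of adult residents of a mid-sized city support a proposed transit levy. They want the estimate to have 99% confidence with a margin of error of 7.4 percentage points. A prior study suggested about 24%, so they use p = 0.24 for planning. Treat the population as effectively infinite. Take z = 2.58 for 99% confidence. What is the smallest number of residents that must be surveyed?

222

With p = 0.24, p(1−p) = 0.1824.
n = z²·p(1−p)/E² = 2.58² × 0.1824 / 0.074² = 6.6564 × 0.1824 / 0.005476 ≈ 221.72.
Rounding up gives n = 222.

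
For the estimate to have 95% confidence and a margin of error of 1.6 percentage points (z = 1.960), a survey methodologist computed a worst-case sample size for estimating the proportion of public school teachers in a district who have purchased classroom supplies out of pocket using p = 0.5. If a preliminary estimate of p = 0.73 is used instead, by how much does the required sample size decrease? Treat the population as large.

794

Conservative (p = 0.5): n = 1.960² × 0.25 / 0.016² ≈ 3751.56 → 3752.
Using p = 0.73: p(1−p) = 0.1971, so n = 1.960² × 0.1971 / 0.016² ≈ 2957.73 → 2958.
Reduction: 3752 − 2958 = 794.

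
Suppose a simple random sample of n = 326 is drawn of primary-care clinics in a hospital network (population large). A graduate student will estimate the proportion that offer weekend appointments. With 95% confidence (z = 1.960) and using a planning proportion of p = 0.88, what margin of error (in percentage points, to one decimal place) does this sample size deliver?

3.5

SE(p̂) = √[p(1−p)/n] = √[0.1056/326] = 0.01800.
E = z × SE = 1.960 × 0.01800 = 0.03528, or 3.5 percentage points.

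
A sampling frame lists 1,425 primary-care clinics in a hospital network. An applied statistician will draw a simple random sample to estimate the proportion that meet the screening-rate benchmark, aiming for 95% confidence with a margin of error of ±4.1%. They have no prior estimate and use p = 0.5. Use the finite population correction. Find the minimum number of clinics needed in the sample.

409

For 95% confidence, z = 1.960.
Unadjusted: n₀ = 1.960² × 0.50 × 0.50 / 0.041² ≈ 571.33, so n₀ = 572.
Finite population correction with N = 1,425: n = n₀ / (1 + (n₀−1)/N) = 572 / (1 + 571/1425) = 572 / 1.4007 ≈ 408.37.
Rounding up, n = 409.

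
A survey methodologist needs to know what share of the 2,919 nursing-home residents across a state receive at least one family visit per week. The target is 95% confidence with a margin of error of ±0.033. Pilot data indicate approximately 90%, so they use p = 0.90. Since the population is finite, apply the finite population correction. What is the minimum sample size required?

For 95% confidence, z = 1.96.
Unadjusted: n₀ = 1.96² × 0.90 × 0.10 / 0.033² ≈ 317.49, so n₀ = 318.
Finite population correction with N = 2,919: n = n₀ / (1 + (n₀−1)/N) = 318 / (1 + 317/2919) = 318 / 1.1086 ≈ 286.85.
Rounding up, n = 287.

287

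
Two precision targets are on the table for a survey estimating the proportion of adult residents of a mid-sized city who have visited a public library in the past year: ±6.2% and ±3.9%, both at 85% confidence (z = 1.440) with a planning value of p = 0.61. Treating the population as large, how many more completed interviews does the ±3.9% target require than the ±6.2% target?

196

At ±6.2%: n = 1.440² × 0.2379 / 0.062² ≈ 128.33 → 129.
At ±3.9%: n = 1.440² × 0.2379 / 0.039² ≈ 324.33 → 325.
Additional respondents: 325 − 129 = 196.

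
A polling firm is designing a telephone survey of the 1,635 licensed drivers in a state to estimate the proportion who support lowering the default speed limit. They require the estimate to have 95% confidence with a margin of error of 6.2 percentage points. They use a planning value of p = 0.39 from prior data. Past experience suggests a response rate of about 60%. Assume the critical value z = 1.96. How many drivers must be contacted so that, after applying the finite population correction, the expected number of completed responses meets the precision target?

347

Completed interviews needed (unadjusted): n₀ = 1.96² × 0.2379 / 0.062² ≈ 237.75 → 238.
FPC for N = 1,635: n = 238 / (1 + 237/1635) = 238 / 1.1450 ≈ 207.87 → 208.
At a 60% response rate, contacts needed = 208 / 0.60 ≈ 346.67 → 347.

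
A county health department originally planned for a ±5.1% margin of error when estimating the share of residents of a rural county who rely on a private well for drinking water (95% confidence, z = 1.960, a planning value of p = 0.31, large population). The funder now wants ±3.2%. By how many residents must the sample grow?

At ±5.1%: n = 1.960² × 0.2139 / 0.051² ≈ 315.92 → 316.
At ±3.2%: n = 1.960² × 0.2139 / 0.032² ≈ 802.46 → 803.
Additional respondents: 803 − 316 = 487.

487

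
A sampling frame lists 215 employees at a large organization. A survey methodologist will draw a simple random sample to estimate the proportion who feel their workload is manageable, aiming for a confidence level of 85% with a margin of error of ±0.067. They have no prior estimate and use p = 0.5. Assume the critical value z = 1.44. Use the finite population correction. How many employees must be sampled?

76

Unadjusted: n₀ = 1.44² × 0.50 × 0.50 / 0.067² ≈ 115.48, so n₀ = 116.
Finite population correction with N = 215: n = n₀ / (1 + (n₀−1)/N) = 116 / (1 + 115/215) = 116 / 1.5349 ≈ 75.58.
Rounding up, n = 76.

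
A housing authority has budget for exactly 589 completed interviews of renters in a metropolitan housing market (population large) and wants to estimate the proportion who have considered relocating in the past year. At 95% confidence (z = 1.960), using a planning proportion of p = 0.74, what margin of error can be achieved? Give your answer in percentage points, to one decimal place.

3.5

SE(p̂) = √[p(1−p)/n] = √[0.1924/589] = 0.01807.
E = z × SE = 1.960 × 0.01807 = 0.03542, or 3.5 percentage points.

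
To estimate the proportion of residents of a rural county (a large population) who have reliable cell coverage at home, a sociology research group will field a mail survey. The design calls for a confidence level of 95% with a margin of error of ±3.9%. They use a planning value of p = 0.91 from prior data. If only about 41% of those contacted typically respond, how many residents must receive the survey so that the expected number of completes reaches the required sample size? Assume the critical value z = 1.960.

Completed interviews needed: n₀ = 1.960² × 0.0819 / 0.039² ≈ 206.86 → 207.
At a 41% response rate, contacts needed = 207 / 0.41 ≈ 504.88 → 505.

505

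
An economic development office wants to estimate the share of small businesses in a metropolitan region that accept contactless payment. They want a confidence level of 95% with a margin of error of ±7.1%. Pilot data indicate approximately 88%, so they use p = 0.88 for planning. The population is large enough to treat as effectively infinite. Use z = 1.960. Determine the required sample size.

With p = 0.88, p(1−p) = 0.1056.
n = z²·p(1−p)/E² = 1.960² × 0.1056 / 0.071² = 3.8416 × 0.1056 / 0.005041 ≈ 80.47.
Rounding up gives n = 81.

81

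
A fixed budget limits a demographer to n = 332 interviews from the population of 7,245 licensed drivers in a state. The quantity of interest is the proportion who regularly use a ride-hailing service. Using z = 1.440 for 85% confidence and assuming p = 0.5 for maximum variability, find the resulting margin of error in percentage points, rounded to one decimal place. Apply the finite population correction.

Finite-population factor: (N−n)/(N−1) = (7245−332)/(7245−1) = 0.9543.
SE(p̂) = √[p(1−p)/n · (N−n)/(N−1)] = √[0.2500/332 × 0.9543] = 0.02681.
E = z × SE = 1.440 × 0.02681 = 0.03860 ≈ 3.9 percentage points.

3.9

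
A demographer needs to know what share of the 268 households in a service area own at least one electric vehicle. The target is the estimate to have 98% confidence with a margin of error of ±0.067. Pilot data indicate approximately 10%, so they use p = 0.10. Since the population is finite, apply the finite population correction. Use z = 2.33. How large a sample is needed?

78

Unadjusted: n₀ = 2.33² × 0.10 × 0.90 / 0.067² ≈ 108.84, so n₀ = 109.
Finite population correction with N = 268: n = n₀ / (1 + (n₀−1)/N) = 109 / (1 + 108/268) = 109 / 1.4030 ≈ 77.69.
Rounding up, n = 78.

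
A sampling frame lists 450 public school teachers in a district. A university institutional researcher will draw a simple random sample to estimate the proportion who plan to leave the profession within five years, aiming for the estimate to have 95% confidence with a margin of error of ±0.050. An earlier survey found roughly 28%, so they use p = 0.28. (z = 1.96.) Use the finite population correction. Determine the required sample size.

184

Unadjusted: n₀ = 1.96² × 0.28 × 0.72 / 0.050² ≈ 309.79, so n₀ = 310.
Finite population correction with N = 450: n = n₀ / (1 + (n₀−1)/N) = 310 / (1 + 309/450) = 310 / 1.6867 ≈ 183.79.
Rounding up, n = 184.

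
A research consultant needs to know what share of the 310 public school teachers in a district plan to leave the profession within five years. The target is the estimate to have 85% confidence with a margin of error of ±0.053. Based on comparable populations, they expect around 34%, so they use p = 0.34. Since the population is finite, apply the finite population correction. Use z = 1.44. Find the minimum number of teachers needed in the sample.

109

Unadjusted: n₀ = 1.44² × 0.34 × 0.66 / 0.053² ≈ 165.65, so n₀ = 166.
Finite population correction with N = 310: n = n₀ / (1 + (n₀−1)/N) = 166 / (1 + 165/310) = 166 / 1.5323 ≈ 108.34.
Rounding up, n = 109.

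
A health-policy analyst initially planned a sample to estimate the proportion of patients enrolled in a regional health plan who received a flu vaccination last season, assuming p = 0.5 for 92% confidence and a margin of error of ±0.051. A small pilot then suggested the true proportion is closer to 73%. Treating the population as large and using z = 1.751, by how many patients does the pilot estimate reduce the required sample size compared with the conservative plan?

Conservative (p = 0.5): n = 1.751² × 0.25 / 0.051² ≈ 294.69 → 295.
Using p = 0.73: p(1−p) = 0.1971, so n = 1.751² × 0.1971 / 0.051² ≈ 232.34 → 233.
Reduction: 295 − 233 = 62.

62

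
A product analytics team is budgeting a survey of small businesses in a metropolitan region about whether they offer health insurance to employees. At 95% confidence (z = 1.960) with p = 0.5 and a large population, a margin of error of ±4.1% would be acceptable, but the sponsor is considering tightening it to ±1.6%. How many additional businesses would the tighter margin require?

3180

At ±4.1%: n = 1.960² × 0.2500 / 0.041² ≈ 571.33 → 572.
At ±1.6%: n = 1.960² × 0.2500 / 0.016² ≈ 3751.56 → 3752.
Additional respondents: 3752 − 572 = 3180.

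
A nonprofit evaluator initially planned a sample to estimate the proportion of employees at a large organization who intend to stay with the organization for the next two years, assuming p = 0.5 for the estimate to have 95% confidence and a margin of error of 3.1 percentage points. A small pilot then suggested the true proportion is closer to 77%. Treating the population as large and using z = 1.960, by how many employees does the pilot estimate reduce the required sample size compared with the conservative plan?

Conservative (p = 0.5): n = 1.960² × 0.25 / 0.031² ≈ 999.38 → 1000.
Using p = 0.77: p(1−p) = 0.1771, so n = 1.960² × 0.1771 / 0.031² ≈ 707.96 → 708.
Reduction: 1000 − 708 = 292.

292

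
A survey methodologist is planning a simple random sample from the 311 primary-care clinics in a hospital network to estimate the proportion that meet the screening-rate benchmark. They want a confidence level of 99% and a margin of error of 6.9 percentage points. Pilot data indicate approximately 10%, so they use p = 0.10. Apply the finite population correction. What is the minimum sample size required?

90

For 99% confidence, z = 2.58.
Unadjusted: n₀ = 2.58² × 0.10 × 0.90 / 0.069² ≈ 125.83, so n₀ = 126.
Finite population correction with N = 311: n = n₀ / (1 + (n₀−1)/N) = 126 / (1 + 125/311) = 126 / 1.4019 ≈ 89.88.
Rounding up, n = 90.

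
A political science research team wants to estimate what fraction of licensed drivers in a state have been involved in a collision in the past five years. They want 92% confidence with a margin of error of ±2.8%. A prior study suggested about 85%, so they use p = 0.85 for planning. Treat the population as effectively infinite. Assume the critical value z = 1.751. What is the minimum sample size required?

With p = 0.85, p(1−p) = 0.1275.
n = z²·p(1−p)/E² = 1.751² × 0.1275 / 0.028² = 3.0660 × 0.1275 / 0.000784 ≈ 498.62.
Rounding up gives n = 499.

499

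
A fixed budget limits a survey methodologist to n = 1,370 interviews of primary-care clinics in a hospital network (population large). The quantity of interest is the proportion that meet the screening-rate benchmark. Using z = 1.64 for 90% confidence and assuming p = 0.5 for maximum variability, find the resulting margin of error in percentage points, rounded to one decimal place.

SE(p̂) = √[p(1−p)/n] = √[0.2500/1370] = 0.01351.
E = z × SE = 1.64 × 0.01351 = 0.02215, or 2.2 percentage points.

2.2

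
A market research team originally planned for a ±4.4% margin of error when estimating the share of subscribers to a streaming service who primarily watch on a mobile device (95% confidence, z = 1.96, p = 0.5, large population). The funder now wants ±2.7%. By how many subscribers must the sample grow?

At ±4.4%: n = 1.96² × 0.2500 / 0.044² ≈ 496.07 → 497.
At ±2.7%: n = 1.96² × 0.2500 / 0.027² ≈ 1317.42 → 1318.
Additional respondents: 1318 − 497 = 821.

821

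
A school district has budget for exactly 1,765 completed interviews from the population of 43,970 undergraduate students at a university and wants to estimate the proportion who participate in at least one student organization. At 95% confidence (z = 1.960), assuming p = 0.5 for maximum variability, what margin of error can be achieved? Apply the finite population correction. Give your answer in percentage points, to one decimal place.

Finite-population factor: (N−n)/(N−1) = (43970−1765)/(43970−1) = 0.9599.
SE(p̂) = √[p(1−p)/n · (N−n)/(N−1)] = √[0.2500/1765 × 0.9599] = 0.01166.
E = z × SE = 1.960 × 0.01166 = 0.02285 ≈ 2.3 percentage points.

2.3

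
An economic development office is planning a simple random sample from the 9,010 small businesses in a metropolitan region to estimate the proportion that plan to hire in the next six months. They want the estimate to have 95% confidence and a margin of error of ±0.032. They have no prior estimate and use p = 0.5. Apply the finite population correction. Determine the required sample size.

850

For 95% confidence, z = 1.960.
Unadjusted: n₀ = 1.960² × 0.50 × 0.50 / 0.032² ≈ 937.89, so n₀ = 938.
Finite population correction with N = 9,010: n = n₀ / (1 + (n₀−1)/N) = 938 / (1 + 937/9010) = 938 / 1.1040 ≈ 849.64.
Rounding up, n = 850.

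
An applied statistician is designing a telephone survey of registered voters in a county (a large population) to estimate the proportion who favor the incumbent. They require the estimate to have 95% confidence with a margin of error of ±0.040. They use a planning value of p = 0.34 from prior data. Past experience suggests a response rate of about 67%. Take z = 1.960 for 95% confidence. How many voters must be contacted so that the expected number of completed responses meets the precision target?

805

Completed interviews needed: n₀ = 1.960² × 0.2244 / 0.040² ≈ 538.78 → 539.
At a 67% response rate, contacts needed = 539 / 0.67 ≈ 804.48 → 805.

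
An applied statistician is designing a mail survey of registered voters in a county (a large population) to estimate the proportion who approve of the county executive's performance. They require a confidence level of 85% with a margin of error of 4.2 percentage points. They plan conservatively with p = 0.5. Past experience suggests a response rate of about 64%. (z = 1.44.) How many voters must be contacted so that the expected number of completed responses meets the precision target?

Completed interviews needed: n₀ = 1.44² × 0.2500 / 0.042² ≈ 293.88 → 294.
At a 64% response rate, contacts needed = 294 / 0.64 ≈ 459.38 → 460.

460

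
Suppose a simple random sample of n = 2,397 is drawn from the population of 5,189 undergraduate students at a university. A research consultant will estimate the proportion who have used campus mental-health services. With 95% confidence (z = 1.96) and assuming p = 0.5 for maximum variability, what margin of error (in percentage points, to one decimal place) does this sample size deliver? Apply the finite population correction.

Finite-population factor: (N−n)/(N−1) = (5189−2397)/(5189−1) = 0.5382.
SE(p̂) = √[p(1−p)/n · (N−n)/(N−1)] = √[0.2500/2397 × 0.5382] = 0.00749.
E = z × SE = 1.96 × 0.00749 = 0.01468 ≈ 1.5 percentage points.

1.5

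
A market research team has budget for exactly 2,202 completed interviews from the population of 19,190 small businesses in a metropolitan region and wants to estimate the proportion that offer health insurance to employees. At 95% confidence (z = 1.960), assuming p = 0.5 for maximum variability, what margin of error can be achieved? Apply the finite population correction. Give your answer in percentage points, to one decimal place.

Finite-population factor: (N−n)/(N−1) = (19190−2202)/(19190−1) = 0.8853.
SE(p̂) = √[p(1−p)/n · (N−n)/(N−1)] = √[0.2500/2202 × 0.8853] = 0.01003.
E = z × SE = 1.960 × 0.01003 = 0.01965 ≈ 2.0 percentage points.

2.0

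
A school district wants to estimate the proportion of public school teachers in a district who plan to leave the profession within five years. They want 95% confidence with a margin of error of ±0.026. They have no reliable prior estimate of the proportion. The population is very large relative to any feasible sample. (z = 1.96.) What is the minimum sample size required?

With no prior estimate, use p = 0.5, giving p(1−p) = 0.25.
n = z²·p(1−p)/E² = 1.96² × 0.2500 / 0.026² = 3.8416 × 0.2500 / 0.000676 ≈ 1420.71.
Rounding up gives n = 1421.

1421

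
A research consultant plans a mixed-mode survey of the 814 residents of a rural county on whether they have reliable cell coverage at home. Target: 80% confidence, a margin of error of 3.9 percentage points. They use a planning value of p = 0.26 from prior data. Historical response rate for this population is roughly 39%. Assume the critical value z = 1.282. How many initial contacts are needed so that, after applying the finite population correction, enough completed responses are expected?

Completed interviews needed (unadjusted): n₀ = 1.282² × 0.1924 / 0.039² ≈ 207.90 → 208.
FPC for N = 814: n = 208 / (1 + 207/814) = 208 / 1.2543 ≈ 165.83 → 166.
At a 39% response rate, contacts needed = 166 / 0.39 ≈ 425.64 → 426.

426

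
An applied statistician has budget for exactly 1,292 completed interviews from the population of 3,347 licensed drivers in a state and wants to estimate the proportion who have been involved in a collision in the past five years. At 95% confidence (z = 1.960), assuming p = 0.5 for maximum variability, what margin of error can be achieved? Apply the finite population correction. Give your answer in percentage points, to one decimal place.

Finite-population factor: (N−n)/(N−1) = (3347−1292)/(3347−1) = 0.6142.
SE(p̂) = √[p(1−p)/n · (N−n)/(N−1)] = √[0.2500/1292 × 0.6142] = 0.01090.
E = z × SE = 1.960 × 0.01090 = 0.02137 ≈ 2.1 percentage points.

2.1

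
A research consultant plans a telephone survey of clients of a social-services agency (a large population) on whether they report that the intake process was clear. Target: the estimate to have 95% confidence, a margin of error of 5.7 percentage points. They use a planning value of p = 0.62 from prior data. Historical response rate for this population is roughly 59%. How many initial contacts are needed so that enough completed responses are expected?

473

For 95% confidence, z = 1.960.
Completed interviews needed: n₀ = 1.960² × 0.2356 / 0.057² ≈ 278.57 → 279.
At a 59% response rate, contacts needed = 279 / 0.59 ≈ 472.88 → 473.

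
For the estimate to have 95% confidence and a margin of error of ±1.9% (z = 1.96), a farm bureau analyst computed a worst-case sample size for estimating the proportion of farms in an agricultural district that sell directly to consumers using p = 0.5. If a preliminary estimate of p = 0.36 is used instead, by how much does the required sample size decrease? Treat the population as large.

Conservative (p = 0.5): n = 1.96² × 0.25 / 0.019² ≈ 2660.39 → 2661.
Using p = 0.36: p(1−p) = 0.2304, so n = 1.96² × 0.2304 / 0.019² ≈ 2451.81 → 2452.
Reduction: 2661 − 2452 = 209.

209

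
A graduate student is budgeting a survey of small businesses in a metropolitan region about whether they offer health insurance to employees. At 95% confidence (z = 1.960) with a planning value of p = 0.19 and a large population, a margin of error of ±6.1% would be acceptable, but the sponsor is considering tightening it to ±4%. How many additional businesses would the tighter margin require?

At ±6.1%: n = 1.960² × 0.1539 / 0.061² ≈ 158.89 → 159.
At ±4%: n = 1.960² × 0.1539 / 0.040² ≈ 369.51 → 370.
Additional respondents: 370 − 159 = 211.

211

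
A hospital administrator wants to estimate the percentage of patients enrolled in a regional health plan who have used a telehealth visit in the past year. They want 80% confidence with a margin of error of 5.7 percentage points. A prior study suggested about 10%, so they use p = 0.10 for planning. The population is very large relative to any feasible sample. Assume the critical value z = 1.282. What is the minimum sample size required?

With p = 0.10, p(1−p) = 0.0900.
n = z²·p(1−p)/E² = 1.282² × 0.0900 / 0.057² = 1.6435 × 0.0900 / 0.003249 ≈ 45.53.
Rounding up gives n = 46.

46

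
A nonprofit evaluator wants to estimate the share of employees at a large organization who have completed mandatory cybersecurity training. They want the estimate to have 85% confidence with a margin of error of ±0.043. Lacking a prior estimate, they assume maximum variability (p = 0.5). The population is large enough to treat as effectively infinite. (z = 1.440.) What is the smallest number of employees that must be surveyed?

With p = 0.5, p(1−p) = 0.25.
n = z²·p(1−p)/E² = 1.440² × 0.2500 / 0.043² = 2.0736 × 0.2500 / 0.001849 ≈ 280.37.
Rounding up gives n = 281.

281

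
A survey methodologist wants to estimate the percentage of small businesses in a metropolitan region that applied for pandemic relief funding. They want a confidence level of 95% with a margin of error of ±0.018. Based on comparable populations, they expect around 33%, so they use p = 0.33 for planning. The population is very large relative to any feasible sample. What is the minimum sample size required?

For 95% confidence, z = 1.96.
With p = 0.33, p(1−p) = 0.2211.
n = z²·p(1−p)/E² = 1.96² × 0.2211 / 0.018² = 3.8416 × 0.2211 / 0.000324 ≈ 2621.54.
Rounding up gives n = 2622.

2622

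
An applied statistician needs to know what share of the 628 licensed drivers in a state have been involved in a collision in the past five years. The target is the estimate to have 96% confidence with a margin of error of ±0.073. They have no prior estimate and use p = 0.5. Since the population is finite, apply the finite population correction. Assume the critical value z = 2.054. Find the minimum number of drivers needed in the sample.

Unadjusted: n₀ = 2.054² × 0.50 × 0.50 / 0.073² ≈ 197.92, so n₀ = 198.
Finite population correction with N = 628: n = n₀ / (1 + (n₀−1)/N) = 198 / (1 + 197/628) = 198 / 1.3137 ≈ 150.72.
Rounding up, n = 151.

151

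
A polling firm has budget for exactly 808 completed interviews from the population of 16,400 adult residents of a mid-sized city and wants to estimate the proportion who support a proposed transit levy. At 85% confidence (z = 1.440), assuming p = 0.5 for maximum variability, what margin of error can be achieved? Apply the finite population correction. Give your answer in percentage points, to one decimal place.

Finite-population factor: (N−n)/(N−1) = (16400−808)/(16400−1) = 0.9508.
SE(p̂) = √[p(1−p)/n · (N−n)/(N−1)] = √[0.2500/808 × 0.9508] = 0.01715.
E = z × SE = 1.440 × 0.01715 = 0.02470 ≈ 2.5 percentage points.

2.5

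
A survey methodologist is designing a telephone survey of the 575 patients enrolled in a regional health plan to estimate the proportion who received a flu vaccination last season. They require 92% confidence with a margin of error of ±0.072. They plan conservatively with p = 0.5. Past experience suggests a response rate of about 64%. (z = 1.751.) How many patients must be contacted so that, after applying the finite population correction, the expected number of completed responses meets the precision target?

Completed interviews needed (unadjusted): n₀ = 1.751² × 0.2500 / 0.072² ≈ 147.86 → 148.
FPC for N = 575: n = 148 / (1 + 147/575) = 148 / 1.2557 ≈ 117.87 → 118.
At a 64% response rate, contacts needed = 118 / 0.64 ≈ 184.38 → 185.

185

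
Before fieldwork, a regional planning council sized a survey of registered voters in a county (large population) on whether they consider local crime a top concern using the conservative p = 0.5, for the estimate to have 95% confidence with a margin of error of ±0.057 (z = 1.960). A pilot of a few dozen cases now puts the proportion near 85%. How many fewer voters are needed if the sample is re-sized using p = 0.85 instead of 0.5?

145

Conservative (p = 0.5): n = 1.960² × 0.25 / 0.057² ≈ 295.60 → 296.
Using p = 0.85: p(1−p) = 0.1275, so n = 1.960² × 0.1275 / 0.057² ≈ 150.76 → 151.
Reduction: 296 − 151 = 145.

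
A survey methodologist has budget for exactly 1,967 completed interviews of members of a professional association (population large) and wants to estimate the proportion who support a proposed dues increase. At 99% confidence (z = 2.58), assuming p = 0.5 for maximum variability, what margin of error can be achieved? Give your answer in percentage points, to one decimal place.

SE(p̂) = √[p(1−p)/n] = √[0.2500/1967] = 0.01127.
E = z × SE = 2.58 × 0.01127 = 0.02909, or 2.9 percentage points.

2.9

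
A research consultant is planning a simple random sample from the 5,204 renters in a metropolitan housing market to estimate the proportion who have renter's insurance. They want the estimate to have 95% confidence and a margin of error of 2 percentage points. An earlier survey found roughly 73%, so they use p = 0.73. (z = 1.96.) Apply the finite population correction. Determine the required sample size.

Unadjusted: n₀ = 1.96² × 0.73 × 0.27 / 0.020² ≈ 1892.95, so n₀ = 1893.
Finite population correction with N = 5,204: n = n₀ / (1 + (n₀−1)/N) = 1893 / (1 + 1892/5204) = 1893 / 1.3636 ≈ 1388.27.
Rounding up, n = 1389.

1389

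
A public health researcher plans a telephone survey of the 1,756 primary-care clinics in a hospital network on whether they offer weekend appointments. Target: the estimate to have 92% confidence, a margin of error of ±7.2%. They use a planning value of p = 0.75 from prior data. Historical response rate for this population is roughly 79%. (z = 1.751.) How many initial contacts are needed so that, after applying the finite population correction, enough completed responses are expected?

Completed interviews needed (unadjusted): n₀ = 1.751² × 0.1875 / 0.072² ≈ 110.89 → 111.
FPC for N = 1,756: n = 111 / (1 + 110/1756) = 111 / 1.0626 ≈ 104.46 → 105.
At a 79% response rate, contacts needed = 105 / 0.79 ≈ 132.91 → 133.

133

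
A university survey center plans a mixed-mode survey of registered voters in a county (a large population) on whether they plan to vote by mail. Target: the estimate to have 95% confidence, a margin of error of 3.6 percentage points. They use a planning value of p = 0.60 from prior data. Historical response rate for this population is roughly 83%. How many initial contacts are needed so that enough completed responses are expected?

858

For 95% confidence, z = 1.96.
Completed interviews needed: n₀ = 1.96² × 0.2400 / 0.036² ≈ 711.41 → 712.
At an 83% response rate, contacts needed = 712 / 0.83 ≈ 857.83 → 858.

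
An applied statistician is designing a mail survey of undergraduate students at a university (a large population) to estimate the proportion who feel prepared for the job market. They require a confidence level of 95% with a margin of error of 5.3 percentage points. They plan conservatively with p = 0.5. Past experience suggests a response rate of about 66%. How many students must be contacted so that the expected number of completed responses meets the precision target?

For 95% confidence, z = 1.960.
Completed interviews needed: n₀ = 1.960² × 0.2500 / 0.053² ≈ 341.90 → 342.
At a 66% response rate, contacts needed = 342 / 0.66 ≈ 518.18 → 519.

519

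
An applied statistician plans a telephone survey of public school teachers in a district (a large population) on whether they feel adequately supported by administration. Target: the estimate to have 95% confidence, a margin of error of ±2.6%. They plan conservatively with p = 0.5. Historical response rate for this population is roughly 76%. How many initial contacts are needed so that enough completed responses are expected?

1870

For 95% confidence, z = 1.960.
Completed interviews needed: n₀ = 1.960² × 0.2500 / 0.026² ≈ 1420.71 → 1421.
At a 76% response rate, contacts needed = 1421 / 0.76 ≈ 1869.74 → 1870.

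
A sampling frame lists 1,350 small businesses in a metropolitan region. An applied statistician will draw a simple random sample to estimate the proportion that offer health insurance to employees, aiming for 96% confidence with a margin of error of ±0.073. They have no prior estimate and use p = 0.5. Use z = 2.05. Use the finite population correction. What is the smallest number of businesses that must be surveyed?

173

Unadjusted: n₀ = 2.05² × 0.50 × 0.50 / 0.073² ≈ 197.15, so n₀ = 198.
Finite population correction with N = 1,350: n = n₀ / (1 + (n₀−1)/N) = 198 / (1 + 197/1350) = 198 / 1.1459 ≈ 172.79.
Rounding up, n = 173.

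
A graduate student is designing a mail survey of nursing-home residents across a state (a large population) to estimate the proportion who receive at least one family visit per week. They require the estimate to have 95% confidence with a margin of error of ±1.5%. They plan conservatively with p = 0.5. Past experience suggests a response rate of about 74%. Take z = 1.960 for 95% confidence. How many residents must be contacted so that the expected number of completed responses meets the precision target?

Completed interviews needed: n₀ = 1.960² × 0.2500 / 0.015² ≈ 4268.44 → 4269.
At a 74% response rate, contacts needed = 4269 / 0.74 ≈ 5768.92 → 5769.

5769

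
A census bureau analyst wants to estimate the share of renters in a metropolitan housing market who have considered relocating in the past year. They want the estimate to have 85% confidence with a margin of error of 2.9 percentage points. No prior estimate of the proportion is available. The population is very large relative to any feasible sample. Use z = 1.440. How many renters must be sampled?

617

With no prior estimate, use p = 0.5, giving p(1−p) = 0.25.
n = z²·p(1−p)/E² = 1.440² × 0.2500 / 0.029² = 2.0736 × 0.2500 / 0.000841 ≈ 616.41.
Rounding up gives n = 617.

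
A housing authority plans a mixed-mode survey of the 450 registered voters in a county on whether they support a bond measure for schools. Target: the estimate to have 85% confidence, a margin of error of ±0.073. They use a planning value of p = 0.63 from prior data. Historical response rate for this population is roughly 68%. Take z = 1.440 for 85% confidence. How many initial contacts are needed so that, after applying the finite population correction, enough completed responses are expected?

112

Completed interviews needed (unadjusted): n₀ = 1.440² × 0.2331 / 0.073² ≈ 90.70 → 91.
FPC for N = 450: n = 91 / (1 + 90/450) = 91 / 1.2000 ≈ 75.83 → 76.
At a 68% response rate, contacts needed = 76 / 0.68 ≈ 111.76 → 112.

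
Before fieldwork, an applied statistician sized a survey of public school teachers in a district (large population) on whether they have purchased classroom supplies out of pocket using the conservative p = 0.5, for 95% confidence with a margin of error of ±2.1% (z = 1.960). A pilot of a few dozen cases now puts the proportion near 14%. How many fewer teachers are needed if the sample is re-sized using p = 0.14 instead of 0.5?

1129

Conservative (p = 0.5): n = 1.960² × 0.25 / 0.021² ≈ 2177.78 → 2178.
Using p = 0.14: p(1−p) = 0.1204, so n = 1.960² × 0.1204 / 0.021² ≈ 1048.82 → 1049.
Reduction: 2178 − 1049 = 1129.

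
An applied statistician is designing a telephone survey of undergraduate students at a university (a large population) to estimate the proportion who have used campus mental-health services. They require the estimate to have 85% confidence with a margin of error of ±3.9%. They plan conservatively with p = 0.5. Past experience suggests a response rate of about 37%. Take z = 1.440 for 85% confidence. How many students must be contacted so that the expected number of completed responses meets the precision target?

Completed interviews needed: n₀ = 1.440² × 0.2500 / 0.039² ≈ 340.83 → 341.
At a 37% response rate, contacts needed = 341 / 0.37 ≈ 921.62 → 922.

922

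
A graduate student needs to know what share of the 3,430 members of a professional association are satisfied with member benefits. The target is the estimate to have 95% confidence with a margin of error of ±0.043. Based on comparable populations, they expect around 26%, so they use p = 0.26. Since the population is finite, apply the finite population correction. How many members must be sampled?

359

For 95% confidence, z = 1.96.
Unadjusted: n₀ = 1.96² × 0.26 × 0.74 / 0.043² ≈ 399.74, so n₀ = 400.
Finite population correction with N = 3,430: n = n₀ / (1 + (n₀−1)/N) = 400 / (1 + 399/3430) = 400 / 1.1163 ≈ 358.32.
Rounding up, n = 359.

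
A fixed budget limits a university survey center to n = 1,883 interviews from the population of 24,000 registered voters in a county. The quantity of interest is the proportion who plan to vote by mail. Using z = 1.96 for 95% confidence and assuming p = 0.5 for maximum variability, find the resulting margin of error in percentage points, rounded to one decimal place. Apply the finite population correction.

2.2

Finite-population factor: (N−n)/(N−1) = (24000−1883)/(24000−1) = 0.9216.
SE(p̂) = √[p(1−p)/n · (N−n)/(N−1)] = √[0.2500/1883 × 0.9216] = 0.01106.
E = z × SE = 1.96 × 0.01106 = 0.02168 ≈ 2.2 percentage points.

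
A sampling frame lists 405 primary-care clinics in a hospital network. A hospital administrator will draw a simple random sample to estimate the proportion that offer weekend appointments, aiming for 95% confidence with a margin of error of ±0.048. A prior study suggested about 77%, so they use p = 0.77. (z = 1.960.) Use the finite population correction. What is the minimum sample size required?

172

Unadjusted: n₀ = 1.960² × 0.77 × 0.23 / 0.048² ≈ 295.29, so n₀ = 296.
Finite population correction with N = 405: n = n₀ / (1 + (n₀−1)/N) = 296 / (1 + 295/405) = 296 / 1.7284 ≈ 171.26.
Rounding up, n = 172.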